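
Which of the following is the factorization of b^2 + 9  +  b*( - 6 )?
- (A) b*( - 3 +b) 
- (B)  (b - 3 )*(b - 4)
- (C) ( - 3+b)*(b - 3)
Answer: C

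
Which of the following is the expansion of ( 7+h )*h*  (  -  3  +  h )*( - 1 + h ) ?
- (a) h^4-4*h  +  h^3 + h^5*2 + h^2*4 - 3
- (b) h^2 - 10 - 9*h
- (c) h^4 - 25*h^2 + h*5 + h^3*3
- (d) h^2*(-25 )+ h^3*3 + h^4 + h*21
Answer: d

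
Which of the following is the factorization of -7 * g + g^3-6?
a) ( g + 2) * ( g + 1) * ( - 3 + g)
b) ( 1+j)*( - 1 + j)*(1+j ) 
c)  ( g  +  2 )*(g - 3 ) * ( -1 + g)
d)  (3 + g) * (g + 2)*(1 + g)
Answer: a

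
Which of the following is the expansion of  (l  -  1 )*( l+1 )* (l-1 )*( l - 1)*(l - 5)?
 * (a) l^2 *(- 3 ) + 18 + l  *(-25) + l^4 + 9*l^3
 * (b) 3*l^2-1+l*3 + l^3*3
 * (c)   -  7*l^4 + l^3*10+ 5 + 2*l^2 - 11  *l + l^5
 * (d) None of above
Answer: c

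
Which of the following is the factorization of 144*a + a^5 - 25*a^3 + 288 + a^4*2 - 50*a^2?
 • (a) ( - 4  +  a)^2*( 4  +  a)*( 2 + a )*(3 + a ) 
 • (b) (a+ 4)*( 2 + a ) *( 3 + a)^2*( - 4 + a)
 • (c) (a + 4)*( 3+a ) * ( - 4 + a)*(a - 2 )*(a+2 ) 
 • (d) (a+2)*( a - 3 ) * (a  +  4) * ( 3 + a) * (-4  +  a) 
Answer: d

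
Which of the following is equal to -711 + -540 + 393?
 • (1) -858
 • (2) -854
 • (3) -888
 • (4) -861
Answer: 1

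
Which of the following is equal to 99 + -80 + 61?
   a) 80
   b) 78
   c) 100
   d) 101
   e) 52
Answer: a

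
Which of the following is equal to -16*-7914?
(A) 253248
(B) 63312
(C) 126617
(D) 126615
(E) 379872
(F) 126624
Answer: F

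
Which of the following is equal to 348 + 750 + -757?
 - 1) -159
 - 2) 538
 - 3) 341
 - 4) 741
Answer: 3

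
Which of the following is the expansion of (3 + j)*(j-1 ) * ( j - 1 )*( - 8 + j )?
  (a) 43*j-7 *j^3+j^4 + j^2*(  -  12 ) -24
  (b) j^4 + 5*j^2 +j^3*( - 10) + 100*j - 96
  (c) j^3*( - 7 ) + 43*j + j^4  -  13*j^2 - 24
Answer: c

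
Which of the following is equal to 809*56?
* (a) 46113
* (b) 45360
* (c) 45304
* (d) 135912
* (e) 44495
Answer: c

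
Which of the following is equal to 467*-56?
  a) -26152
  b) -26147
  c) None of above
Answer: a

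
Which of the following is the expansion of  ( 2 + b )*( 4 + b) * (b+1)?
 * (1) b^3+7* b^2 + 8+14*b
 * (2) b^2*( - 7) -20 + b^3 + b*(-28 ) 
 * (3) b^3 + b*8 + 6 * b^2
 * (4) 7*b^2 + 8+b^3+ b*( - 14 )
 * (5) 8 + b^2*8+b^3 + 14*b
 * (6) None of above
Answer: 1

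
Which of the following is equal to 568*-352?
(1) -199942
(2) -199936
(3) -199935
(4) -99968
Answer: 2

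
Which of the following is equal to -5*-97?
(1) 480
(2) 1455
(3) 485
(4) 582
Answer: 3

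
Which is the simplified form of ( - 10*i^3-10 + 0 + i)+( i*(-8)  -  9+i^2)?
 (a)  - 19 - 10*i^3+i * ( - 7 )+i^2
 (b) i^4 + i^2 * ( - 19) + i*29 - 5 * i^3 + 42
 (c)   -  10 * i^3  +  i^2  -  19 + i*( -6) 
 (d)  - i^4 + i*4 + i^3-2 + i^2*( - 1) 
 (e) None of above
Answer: a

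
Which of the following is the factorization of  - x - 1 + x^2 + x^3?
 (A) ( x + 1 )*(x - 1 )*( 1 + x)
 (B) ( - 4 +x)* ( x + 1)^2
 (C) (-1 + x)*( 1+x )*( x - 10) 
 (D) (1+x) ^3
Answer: A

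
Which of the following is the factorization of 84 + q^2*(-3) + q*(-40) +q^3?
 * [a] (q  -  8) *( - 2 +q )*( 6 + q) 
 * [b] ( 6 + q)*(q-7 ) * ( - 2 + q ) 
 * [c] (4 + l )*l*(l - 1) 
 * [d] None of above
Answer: b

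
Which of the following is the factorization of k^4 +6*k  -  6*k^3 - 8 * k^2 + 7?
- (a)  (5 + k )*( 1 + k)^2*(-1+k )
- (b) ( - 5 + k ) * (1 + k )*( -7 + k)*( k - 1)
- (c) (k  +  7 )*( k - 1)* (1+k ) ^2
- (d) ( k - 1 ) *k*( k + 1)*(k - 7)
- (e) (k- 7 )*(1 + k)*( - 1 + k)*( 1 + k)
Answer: e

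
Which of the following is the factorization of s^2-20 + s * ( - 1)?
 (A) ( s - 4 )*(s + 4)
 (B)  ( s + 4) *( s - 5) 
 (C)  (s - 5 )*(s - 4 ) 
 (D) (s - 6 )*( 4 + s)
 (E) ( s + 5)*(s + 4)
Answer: B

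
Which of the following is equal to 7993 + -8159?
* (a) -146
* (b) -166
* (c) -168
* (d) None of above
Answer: b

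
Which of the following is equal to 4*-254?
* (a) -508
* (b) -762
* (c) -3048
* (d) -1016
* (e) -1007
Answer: d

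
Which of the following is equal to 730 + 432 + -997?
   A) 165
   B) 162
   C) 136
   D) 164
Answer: A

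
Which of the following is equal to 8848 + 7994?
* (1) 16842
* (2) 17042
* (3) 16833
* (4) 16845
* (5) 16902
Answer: 1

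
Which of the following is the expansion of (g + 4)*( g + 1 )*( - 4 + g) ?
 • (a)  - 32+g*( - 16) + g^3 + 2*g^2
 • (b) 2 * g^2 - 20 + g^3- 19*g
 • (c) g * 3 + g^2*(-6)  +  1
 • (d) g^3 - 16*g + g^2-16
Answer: d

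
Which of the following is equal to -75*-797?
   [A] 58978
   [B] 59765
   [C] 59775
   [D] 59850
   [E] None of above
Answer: C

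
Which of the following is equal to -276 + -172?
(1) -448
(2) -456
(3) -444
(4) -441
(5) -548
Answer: 1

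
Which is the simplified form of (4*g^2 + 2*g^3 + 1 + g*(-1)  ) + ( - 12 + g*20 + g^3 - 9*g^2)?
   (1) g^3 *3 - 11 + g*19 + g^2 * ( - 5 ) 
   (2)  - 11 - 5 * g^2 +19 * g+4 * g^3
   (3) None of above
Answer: 1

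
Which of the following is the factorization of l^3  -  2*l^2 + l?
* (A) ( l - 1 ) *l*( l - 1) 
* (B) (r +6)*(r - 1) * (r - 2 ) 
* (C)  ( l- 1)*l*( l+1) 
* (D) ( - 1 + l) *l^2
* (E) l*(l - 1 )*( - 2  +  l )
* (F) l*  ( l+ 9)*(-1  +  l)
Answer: A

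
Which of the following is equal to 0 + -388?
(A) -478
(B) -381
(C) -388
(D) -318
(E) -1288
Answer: C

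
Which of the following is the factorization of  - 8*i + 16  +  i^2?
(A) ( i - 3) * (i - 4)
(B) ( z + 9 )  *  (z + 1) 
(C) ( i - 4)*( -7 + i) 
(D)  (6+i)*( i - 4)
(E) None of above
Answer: E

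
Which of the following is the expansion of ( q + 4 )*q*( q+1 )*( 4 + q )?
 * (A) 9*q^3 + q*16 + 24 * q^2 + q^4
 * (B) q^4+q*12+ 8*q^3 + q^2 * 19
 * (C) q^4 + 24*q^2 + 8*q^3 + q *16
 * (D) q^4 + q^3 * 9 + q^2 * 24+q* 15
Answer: A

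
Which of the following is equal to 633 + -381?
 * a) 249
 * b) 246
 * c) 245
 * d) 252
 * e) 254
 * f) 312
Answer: d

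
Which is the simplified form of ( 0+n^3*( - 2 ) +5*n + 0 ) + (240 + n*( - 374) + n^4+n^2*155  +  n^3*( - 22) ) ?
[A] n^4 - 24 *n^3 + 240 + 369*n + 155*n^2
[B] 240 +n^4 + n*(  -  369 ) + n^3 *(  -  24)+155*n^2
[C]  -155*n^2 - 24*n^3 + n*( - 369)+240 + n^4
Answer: B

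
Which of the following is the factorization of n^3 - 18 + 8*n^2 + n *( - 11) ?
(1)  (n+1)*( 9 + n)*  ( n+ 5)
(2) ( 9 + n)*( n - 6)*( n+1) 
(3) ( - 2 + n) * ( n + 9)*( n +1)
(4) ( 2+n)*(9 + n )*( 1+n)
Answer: 3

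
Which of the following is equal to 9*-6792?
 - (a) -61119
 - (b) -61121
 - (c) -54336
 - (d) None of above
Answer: d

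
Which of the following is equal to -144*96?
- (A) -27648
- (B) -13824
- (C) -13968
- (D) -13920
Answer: B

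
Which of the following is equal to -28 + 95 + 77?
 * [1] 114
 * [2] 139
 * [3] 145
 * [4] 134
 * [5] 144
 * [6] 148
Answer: 5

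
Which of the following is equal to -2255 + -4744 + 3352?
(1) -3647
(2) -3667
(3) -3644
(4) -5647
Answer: 1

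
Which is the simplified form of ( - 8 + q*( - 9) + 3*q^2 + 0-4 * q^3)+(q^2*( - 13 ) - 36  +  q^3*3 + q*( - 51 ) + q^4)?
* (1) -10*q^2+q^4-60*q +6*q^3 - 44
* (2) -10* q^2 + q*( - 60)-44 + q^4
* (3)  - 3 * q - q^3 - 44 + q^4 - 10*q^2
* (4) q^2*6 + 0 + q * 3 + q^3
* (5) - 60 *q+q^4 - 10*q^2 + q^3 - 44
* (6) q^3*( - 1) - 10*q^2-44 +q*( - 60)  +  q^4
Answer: 6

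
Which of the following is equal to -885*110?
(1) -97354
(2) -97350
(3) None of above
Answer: 2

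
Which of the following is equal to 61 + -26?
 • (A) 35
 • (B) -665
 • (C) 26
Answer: A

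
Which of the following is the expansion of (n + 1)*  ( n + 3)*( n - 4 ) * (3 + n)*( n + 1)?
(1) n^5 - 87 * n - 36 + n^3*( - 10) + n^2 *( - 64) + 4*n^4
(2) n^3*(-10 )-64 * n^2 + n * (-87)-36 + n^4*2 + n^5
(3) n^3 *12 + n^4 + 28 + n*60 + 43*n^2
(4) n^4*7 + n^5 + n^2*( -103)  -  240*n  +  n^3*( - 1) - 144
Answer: 1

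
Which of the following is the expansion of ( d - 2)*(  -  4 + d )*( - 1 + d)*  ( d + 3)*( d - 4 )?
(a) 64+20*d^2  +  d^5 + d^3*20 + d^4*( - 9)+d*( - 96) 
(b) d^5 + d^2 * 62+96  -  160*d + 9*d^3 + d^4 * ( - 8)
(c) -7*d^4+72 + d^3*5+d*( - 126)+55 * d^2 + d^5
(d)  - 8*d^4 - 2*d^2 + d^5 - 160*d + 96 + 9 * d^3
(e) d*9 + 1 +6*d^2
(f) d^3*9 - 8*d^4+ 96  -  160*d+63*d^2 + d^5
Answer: b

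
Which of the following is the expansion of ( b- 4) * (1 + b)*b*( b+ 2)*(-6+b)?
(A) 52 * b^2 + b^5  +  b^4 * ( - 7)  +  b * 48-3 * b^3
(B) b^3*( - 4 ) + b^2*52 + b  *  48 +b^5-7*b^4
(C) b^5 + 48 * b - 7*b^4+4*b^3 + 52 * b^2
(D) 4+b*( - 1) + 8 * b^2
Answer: B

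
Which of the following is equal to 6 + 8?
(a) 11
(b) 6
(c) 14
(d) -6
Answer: c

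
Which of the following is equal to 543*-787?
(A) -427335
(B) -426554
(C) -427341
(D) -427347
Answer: C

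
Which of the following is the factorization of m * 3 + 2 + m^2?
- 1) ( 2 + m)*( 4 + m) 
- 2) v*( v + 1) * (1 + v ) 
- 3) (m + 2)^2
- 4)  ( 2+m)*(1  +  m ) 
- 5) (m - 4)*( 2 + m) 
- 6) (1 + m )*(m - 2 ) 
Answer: 4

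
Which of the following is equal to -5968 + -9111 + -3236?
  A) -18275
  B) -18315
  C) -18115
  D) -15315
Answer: B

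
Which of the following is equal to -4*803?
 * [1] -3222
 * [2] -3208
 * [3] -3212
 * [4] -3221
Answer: 3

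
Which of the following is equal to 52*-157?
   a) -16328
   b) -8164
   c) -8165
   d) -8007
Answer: b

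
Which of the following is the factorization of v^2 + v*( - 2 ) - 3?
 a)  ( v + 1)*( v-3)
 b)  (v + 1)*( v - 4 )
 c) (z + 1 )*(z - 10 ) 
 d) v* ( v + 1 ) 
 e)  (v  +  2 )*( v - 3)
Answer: a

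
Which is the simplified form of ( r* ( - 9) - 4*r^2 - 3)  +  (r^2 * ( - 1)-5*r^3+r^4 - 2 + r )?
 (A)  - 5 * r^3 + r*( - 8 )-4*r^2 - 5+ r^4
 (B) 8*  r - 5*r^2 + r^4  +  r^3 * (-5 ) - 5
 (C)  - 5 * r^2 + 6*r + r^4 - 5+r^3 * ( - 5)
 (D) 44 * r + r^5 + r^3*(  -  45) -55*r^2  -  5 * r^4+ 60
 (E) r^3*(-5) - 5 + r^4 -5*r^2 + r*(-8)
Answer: E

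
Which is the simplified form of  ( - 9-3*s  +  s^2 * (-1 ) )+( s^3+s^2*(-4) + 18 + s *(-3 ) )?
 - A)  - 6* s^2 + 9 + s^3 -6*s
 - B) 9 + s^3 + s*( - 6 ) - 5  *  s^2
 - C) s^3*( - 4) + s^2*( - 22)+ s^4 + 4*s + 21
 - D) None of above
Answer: B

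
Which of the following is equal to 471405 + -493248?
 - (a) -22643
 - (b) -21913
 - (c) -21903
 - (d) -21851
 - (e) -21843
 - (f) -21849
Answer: e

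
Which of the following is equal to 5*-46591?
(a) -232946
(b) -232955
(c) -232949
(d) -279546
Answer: b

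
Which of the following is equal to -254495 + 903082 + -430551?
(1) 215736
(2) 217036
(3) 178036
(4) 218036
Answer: 4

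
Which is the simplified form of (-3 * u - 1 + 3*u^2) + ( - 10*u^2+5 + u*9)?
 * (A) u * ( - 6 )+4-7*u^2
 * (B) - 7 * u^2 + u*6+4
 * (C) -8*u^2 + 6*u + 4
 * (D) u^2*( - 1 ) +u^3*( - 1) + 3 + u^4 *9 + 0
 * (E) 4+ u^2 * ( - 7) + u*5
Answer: B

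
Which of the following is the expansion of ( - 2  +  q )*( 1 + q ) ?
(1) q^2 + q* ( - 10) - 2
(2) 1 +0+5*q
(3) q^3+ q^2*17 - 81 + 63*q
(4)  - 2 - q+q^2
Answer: 4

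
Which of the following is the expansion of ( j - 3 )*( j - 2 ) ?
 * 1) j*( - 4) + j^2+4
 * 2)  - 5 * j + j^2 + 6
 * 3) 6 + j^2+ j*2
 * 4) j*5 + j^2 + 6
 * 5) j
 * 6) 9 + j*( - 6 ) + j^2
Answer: 2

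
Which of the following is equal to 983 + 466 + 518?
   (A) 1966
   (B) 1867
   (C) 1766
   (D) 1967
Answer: D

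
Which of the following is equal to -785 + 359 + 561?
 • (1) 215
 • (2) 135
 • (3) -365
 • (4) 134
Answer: 2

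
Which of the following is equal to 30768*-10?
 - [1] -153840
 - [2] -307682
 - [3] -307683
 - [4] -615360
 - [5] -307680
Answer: 5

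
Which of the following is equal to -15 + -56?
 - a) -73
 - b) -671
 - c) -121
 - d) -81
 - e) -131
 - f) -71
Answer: f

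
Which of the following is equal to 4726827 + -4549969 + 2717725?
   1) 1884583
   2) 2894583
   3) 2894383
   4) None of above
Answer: 2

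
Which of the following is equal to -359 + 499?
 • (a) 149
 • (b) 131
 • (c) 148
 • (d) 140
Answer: d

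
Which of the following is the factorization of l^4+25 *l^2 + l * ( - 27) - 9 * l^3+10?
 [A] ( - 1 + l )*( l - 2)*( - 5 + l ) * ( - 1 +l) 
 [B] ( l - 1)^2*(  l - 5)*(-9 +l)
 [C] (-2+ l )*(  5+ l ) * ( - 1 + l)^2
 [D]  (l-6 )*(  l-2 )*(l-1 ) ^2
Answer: A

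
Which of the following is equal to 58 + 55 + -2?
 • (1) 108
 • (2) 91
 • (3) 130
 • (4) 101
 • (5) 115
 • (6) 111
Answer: 6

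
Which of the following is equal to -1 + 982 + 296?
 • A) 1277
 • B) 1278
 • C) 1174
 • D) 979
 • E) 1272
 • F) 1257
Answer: A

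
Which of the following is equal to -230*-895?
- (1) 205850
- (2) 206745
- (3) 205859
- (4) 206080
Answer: 1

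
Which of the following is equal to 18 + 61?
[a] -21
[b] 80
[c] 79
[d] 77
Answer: c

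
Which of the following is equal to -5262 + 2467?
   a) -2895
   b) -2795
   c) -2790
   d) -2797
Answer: b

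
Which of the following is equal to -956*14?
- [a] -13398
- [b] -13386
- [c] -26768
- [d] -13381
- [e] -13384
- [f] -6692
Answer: e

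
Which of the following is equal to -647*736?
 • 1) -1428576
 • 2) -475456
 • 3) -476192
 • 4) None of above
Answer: 3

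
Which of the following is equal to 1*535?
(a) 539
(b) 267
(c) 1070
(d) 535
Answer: d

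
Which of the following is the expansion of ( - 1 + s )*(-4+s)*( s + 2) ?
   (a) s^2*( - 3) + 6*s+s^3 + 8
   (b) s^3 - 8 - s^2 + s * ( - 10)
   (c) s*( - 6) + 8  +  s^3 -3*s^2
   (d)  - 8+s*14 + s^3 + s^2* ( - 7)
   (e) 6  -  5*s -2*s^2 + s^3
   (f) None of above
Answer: c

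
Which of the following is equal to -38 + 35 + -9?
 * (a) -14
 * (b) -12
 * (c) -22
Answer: b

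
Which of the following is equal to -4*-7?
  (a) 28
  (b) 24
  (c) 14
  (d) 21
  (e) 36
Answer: a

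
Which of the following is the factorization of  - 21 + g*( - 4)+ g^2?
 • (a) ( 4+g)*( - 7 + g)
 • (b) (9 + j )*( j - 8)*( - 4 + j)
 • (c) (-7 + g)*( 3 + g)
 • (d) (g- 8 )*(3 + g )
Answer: c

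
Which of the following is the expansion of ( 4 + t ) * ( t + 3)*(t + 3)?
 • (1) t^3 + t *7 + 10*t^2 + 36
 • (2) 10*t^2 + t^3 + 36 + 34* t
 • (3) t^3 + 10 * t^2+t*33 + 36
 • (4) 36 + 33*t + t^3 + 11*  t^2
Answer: 3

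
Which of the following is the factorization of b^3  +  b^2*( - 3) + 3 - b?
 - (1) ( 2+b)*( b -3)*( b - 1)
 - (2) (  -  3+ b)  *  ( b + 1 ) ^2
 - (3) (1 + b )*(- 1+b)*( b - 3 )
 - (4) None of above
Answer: 3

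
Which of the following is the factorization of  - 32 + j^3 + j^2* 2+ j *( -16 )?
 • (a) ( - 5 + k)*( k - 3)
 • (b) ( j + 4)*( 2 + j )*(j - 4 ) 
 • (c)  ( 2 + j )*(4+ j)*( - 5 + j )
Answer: b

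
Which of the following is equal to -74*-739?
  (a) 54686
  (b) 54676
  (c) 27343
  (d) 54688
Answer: a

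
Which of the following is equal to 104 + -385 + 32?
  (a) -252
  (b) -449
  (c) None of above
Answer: c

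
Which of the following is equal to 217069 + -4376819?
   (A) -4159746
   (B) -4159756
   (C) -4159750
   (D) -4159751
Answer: C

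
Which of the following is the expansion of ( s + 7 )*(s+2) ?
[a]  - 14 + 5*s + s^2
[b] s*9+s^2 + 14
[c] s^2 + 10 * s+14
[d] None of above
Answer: b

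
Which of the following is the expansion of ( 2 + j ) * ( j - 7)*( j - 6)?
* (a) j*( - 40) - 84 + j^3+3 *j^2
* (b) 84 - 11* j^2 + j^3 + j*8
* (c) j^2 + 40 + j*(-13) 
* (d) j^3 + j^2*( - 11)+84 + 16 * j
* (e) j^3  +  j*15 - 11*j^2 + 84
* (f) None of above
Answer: d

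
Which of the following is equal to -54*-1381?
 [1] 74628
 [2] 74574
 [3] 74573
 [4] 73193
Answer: 2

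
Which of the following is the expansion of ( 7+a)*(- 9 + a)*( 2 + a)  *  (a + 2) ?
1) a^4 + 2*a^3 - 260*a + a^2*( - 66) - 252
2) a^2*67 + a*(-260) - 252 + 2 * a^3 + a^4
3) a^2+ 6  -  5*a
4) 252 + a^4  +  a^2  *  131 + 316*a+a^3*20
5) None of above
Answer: 5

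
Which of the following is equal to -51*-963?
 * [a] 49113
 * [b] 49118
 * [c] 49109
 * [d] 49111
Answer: a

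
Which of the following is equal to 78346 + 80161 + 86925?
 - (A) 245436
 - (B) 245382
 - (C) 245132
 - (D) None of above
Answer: D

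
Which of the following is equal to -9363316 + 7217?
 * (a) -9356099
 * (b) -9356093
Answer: a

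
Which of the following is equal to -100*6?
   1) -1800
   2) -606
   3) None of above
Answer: 3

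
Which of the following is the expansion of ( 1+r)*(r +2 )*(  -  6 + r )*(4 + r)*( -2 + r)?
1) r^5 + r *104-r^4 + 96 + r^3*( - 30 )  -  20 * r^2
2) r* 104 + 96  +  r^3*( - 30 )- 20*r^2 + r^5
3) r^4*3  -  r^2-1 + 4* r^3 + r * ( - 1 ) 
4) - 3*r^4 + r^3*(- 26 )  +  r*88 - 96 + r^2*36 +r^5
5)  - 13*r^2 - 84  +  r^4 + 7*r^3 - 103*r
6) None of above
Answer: 1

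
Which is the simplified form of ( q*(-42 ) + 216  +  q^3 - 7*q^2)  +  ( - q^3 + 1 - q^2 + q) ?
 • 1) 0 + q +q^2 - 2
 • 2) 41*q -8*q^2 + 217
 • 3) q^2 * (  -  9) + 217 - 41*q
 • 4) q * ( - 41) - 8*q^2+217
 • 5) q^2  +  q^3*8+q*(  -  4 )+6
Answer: 4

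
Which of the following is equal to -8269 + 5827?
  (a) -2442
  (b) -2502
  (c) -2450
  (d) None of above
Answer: a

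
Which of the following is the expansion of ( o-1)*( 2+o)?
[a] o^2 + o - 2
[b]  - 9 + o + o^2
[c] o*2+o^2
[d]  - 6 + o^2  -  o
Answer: a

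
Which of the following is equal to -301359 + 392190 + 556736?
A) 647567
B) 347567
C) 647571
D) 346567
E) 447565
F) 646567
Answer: A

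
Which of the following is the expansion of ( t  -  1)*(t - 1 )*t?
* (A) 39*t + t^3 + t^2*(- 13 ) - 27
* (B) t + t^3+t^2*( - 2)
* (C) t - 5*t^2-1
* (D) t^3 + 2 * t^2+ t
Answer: B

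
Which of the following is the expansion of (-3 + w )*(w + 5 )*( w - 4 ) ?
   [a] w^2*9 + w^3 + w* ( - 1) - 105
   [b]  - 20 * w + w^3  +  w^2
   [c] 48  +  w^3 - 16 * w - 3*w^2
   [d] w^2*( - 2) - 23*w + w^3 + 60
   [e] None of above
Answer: d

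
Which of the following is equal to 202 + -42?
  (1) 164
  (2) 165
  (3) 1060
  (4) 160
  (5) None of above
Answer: 4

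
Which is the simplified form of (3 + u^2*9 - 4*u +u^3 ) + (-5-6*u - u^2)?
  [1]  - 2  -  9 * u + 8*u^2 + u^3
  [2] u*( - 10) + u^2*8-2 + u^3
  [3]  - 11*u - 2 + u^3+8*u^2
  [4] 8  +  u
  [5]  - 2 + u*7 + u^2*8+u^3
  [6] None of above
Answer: 2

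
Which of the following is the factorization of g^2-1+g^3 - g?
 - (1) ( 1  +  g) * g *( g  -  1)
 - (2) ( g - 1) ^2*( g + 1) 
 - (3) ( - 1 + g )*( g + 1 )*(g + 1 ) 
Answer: 3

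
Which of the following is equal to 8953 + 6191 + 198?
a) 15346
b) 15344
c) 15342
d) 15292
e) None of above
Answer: c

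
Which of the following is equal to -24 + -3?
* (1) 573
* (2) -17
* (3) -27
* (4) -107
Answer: 3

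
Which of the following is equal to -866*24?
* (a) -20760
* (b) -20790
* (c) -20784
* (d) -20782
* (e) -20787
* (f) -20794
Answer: c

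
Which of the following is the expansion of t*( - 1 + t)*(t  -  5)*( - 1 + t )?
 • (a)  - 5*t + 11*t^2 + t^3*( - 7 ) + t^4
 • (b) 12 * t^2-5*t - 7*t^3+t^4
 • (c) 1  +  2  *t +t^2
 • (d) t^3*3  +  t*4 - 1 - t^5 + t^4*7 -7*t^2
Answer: a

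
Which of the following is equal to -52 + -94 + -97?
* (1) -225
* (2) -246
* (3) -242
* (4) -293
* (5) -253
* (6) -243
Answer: 6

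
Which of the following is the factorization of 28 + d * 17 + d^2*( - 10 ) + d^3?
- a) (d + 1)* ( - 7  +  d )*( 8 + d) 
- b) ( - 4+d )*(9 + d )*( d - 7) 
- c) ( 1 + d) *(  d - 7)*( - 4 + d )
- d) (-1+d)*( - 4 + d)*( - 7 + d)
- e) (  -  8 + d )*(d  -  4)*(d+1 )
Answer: c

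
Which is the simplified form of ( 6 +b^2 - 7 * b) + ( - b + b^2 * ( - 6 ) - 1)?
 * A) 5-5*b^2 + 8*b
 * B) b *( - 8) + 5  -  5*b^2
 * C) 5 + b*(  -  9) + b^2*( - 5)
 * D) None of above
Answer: B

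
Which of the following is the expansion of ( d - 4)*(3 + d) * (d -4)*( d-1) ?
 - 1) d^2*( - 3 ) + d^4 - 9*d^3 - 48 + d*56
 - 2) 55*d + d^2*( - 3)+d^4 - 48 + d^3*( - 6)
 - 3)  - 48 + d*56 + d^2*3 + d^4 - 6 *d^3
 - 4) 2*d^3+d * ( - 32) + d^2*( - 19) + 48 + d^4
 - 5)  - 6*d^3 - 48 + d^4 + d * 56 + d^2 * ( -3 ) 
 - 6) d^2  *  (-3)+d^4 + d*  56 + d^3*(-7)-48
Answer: 5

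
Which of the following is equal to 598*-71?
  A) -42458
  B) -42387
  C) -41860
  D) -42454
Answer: A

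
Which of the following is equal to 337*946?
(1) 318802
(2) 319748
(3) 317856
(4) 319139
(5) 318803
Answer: 1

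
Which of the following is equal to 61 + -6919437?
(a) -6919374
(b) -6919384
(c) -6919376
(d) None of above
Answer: c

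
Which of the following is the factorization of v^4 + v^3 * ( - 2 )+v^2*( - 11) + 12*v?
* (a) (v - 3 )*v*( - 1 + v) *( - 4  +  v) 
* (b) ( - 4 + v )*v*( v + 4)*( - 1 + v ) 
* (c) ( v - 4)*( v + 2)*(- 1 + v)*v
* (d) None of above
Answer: d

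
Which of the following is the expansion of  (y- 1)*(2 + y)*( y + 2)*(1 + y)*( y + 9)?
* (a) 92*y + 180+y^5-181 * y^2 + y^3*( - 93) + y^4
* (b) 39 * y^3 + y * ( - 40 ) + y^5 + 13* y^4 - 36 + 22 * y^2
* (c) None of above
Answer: c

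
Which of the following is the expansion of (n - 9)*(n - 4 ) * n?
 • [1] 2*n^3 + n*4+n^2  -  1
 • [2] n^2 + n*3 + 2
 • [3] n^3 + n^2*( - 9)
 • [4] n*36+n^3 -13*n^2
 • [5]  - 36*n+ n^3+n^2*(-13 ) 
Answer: 4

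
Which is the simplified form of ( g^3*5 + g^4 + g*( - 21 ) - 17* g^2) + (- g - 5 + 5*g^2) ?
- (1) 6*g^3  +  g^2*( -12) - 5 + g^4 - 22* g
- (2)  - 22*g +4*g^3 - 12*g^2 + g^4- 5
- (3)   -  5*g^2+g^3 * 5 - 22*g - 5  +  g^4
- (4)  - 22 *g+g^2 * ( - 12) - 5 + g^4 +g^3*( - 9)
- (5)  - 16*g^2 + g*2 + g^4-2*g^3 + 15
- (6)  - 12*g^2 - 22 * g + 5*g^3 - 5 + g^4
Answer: 6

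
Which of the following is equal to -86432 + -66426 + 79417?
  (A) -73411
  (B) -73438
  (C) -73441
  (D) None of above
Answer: C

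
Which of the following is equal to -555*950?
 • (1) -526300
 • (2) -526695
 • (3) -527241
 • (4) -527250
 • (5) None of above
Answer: 4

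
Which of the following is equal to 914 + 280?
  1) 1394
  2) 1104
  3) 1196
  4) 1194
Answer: 4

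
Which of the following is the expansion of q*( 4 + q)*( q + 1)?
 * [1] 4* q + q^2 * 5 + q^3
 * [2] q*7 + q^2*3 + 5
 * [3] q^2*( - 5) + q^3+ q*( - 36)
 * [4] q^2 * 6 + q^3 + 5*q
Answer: 1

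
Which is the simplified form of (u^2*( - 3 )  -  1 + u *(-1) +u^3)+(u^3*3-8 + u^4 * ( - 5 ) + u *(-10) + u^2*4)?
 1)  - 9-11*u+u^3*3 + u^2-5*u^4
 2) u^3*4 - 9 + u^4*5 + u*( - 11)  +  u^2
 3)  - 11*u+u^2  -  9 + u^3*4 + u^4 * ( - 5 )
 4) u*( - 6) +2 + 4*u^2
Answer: 3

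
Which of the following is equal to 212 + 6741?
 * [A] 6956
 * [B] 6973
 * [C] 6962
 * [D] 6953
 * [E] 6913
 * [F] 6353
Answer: D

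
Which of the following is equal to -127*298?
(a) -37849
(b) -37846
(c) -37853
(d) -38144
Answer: b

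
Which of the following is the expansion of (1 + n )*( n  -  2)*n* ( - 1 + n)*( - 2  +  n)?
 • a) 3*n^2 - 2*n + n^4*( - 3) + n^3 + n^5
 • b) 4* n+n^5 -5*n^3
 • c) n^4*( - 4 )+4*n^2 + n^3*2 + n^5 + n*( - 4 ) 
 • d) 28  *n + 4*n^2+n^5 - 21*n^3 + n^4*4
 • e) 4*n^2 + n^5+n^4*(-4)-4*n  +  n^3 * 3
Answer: e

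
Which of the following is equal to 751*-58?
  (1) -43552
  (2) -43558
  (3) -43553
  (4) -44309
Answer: 2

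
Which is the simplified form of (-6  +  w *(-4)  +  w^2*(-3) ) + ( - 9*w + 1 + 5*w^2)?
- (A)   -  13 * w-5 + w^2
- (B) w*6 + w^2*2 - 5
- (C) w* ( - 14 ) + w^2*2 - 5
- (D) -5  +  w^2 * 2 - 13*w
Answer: D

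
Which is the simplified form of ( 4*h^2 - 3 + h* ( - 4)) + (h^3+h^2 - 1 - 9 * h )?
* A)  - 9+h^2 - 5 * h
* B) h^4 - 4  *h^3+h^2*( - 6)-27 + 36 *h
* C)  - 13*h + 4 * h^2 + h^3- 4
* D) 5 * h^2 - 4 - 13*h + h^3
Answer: D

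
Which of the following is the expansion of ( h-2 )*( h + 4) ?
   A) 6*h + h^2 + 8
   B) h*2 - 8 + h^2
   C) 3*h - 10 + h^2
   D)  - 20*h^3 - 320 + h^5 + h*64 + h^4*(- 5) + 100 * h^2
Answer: B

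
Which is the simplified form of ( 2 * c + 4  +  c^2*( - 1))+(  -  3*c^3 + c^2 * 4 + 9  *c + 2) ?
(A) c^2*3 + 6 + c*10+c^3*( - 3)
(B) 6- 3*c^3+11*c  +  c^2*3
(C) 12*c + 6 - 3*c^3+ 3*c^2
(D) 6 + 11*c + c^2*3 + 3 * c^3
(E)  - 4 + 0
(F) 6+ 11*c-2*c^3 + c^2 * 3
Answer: B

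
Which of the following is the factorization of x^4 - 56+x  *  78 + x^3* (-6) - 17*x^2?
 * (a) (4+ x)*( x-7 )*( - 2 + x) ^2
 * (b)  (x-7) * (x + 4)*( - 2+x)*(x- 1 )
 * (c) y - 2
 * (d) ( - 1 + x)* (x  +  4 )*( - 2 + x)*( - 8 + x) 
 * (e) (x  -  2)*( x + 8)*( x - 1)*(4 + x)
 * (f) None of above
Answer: b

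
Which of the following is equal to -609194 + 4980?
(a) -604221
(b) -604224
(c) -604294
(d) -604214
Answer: d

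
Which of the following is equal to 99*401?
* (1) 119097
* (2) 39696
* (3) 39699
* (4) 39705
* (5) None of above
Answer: 3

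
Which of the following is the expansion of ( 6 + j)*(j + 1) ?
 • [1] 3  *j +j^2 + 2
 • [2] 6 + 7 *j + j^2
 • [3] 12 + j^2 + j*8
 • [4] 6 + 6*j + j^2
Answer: 2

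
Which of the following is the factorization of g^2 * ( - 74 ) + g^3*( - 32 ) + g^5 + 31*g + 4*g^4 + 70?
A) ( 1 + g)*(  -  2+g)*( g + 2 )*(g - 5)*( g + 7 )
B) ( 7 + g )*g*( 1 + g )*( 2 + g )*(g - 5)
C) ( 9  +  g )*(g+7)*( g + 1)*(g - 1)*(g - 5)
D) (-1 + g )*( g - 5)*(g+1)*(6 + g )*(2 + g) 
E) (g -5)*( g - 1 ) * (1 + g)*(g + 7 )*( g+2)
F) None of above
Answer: E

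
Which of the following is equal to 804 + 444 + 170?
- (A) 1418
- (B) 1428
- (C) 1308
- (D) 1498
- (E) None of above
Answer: A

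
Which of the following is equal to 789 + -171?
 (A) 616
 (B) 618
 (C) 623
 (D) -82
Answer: B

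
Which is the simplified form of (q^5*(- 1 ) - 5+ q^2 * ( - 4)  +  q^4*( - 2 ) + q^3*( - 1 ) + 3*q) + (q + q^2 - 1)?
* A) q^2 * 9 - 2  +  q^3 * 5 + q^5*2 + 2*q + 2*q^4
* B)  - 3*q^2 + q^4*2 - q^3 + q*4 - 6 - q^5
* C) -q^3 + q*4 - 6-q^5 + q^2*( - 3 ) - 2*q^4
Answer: C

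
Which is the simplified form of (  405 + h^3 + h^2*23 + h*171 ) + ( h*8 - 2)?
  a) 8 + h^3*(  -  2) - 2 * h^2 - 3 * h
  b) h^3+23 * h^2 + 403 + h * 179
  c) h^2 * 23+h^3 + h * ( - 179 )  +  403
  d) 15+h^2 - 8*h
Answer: b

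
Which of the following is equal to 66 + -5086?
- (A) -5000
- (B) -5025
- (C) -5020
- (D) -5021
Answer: C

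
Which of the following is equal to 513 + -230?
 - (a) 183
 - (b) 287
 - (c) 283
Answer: c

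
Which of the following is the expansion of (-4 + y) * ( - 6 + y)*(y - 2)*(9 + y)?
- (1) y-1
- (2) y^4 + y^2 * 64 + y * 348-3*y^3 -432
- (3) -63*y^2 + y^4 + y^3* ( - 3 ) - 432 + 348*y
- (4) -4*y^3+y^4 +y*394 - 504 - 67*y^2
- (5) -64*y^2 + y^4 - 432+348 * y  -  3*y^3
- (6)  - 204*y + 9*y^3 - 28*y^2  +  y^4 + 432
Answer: 5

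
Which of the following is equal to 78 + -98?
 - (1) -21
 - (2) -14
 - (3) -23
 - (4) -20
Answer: 4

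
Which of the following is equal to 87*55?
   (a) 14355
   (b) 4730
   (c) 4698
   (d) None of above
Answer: d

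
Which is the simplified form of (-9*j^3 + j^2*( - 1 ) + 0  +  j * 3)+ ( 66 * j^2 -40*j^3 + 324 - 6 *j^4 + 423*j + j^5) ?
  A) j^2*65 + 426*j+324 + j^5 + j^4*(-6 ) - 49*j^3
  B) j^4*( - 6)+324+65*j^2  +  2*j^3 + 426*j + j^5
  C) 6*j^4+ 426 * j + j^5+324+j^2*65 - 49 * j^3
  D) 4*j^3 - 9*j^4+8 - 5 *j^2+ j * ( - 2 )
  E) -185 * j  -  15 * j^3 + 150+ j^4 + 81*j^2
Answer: A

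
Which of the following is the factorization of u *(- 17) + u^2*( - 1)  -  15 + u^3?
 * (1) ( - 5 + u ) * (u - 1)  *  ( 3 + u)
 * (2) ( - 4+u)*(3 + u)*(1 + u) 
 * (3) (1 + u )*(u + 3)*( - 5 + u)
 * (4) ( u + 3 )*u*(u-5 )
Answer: 3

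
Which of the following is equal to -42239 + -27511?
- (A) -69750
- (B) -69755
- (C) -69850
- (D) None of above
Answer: A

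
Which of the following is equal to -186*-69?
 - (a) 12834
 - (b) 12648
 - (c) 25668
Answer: a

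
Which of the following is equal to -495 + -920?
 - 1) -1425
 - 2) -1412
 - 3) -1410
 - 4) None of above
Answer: 4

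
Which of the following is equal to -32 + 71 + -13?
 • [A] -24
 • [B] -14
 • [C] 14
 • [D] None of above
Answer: D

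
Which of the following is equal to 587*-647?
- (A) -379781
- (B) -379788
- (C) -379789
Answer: C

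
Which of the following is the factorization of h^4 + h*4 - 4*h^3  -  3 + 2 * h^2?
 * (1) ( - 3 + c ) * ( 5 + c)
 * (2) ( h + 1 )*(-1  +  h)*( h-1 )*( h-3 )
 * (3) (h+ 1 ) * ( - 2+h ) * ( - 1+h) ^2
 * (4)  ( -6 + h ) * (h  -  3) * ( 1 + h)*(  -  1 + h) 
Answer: 2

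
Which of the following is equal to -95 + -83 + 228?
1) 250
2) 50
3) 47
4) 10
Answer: 2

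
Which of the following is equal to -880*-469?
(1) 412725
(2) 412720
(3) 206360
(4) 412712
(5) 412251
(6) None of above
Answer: 2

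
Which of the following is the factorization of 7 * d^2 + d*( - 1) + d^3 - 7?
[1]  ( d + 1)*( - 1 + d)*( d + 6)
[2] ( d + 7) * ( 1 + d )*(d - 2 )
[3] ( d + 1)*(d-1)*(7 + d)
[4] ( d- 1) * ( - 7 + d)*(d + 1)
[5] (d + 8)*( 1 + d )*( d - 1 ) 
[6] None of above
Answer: 3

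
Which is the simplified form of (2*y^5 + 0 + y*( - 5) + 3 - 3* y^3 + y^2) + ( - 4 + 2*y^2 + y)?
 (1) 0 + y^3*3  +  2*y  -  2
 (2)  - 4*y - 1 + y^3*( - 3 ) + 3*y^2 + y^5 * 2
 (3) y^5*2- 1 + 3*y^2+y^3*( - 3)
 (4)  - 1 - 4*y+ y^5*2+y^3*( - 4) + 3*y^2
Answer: 2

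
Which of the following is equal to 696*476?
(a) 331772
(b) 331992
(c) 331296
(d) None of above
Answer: c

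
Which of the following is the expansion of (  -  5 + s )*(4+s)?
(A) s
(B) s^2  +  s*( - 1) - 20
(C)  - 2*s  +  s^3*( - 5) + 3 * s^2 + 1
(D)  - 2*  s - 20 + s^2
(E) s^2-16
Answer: B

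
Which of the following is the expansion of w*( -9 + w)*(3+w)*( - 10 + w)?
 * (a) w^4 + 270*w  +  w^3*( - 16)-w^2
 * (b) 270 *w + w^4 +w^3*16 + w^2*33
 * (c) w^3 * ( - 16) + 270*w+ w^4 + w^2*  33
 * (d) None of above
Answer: c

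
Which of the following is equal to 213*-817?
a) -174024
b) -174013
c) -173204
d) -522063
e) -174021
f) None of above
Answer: e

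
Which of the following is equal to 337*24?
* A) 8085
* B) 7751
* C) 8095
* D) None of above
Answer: D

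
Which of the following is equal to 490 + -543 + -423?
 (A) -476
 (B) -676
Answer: A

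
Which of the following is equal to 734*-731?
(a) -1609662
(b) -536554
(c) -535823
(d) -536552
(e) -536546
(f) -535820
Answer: b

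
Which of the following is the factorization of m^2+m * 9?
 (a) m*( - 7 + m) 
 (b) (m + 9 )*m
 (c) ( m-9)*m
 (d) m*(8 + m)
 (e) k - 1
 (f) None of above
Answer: b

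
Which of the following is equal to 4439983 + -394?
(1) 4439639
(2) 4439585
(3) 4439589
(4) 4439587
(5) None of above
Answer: 3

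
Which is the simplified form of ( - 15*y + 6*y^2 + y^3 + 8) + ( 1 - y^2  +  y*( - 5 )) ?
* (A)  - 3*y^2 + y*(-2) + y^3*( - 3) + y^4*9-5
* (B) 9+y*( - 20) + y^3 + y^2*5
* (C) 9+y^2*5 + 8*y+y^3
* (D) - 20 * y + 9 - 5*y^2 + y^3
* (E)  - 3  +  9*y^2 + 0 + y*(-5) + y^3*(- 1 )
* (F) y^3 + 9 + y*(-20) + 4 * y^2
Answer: B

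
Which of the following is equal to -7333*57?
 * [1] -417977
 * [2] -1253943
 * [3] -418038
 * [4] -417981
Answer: 4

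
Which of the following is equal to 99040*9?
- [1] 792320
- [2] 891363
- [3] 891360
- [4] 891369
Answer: 3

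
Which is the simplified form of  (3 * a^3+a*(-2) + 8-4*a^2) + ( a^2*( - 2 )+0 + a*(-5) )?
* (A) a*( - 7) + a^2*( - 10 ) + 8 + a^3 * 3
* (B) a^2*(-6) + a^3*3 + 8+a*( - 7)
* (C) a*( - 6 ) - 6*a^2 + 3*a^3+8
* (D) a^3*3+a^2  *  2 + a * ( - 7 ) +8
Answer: B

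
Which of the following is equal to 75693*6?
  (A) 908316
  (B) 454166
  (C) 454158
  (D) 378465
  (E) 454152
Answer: C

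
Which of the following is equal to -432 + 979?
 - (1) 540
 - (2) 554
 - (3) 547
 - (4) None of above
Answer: 3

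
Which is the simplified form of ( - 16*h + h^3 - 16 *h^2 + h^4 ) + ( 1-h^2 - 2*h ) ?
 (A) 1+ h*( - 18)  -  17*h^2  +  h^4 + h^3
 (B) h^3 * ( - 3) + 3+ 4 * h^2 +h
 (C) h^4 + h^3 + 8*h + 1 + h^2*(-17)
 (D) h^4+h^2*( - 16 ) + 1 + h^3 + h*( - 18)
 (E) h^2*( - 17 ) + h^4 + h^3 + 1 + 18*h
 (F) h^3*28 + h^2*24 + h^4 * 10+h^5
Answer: A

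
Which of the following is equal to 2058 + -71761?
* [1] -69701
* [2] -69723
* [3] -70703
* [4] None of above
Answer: 4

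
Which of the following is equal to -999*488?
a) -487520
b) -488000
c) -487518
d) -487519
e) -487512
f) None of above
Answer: e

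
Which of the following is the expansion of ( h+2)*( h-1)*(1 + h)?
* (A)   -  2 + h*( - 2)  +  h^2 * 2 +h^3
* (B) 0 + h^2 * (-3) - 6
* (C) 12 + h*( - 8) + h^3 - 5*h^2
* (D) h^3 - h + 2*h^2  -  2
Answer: D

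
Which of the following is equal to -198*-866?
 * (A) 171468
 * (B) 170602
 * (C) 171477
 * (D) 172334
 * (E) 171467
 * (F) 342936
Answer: A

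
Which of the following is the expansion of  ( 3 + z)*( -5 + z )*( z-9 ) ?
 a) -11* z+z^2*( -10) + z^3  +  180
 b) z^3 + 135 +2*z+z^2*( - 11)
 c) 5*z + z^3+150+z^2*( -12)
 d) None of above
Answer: d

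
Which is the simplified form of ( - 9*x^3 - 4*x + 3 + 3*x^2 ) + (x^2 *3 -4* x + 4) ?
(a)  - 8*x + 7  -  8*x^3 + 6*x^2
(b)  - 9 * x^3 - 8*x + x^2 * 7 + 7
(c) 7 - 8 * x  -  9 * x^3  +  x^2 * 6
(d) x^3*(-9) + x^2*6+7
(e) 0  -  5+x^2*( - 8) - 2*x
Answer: c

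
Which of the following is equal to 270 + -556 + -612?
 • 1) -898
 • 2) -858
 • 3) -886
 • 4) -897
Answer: 1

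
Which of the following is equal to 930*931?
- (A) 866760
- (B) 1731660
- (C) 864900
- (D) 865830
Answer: D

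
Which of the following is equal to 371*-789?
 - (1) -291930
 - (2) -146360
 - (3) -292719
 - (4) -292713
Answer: 3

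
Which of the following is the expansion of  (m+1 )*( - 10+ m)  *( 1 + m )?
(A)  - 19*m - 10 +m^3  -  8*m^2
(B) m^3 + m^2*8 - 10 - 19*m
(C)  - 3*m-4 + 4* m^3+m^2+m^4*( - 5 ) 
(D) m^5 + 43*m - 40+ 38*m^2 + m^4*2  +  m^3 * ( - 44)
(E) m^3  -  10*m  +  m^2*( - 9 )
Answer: A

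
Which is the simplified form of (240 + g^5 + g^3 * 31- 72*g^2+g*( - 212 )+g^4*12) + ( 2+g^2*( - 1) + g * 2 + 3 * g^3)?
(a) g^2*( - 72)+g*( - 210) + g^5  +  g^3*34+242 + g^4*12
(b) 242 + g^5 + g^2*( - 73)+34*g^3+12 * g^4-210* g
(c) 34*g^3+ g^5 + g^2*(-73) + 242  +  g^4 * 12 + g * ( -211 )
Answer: b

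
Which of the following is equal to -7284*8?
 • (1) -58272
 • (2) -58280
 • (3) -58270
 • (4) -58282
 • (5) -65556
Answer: 1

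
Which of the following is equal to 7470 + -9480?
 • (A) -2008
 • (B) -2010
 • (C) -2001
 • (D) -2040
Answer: B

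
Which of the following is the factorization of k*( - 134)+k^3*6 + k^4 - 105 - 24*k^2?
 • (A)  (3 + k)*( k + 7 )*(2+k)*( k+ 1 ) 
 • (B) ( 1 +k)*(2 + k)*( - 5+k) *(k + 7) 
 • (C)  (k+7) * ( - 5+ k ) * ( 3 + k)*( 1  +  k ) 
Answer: C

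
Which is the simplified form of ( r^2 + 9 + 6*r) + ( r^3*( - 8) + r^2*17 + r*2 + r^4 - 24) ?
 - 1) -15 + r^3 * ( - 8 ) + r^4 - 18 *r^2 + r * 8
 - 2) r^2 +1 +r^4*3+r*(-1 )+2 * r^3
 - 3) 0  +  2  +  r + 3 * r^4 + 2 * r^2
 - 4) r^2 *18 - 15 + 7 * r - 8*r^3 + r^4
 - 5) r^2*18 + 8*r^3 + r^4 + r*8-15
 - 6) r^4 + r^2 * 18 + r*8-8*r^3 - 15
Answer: 6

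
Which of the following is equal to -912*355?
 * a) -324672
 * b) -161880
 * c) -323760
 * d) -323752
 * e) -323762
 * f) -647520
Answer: c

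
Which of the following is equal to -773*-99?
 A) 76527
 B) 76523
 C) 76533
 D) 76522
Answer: A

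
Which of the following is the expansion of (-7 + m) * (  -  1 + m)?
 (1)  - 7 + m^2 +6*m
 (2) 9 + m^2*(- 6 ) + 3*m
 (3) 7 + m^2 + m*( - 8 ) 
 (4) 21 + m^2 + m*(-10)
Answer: 3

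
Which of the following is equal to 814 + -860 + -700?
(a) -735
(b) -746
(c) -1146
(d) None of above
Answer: b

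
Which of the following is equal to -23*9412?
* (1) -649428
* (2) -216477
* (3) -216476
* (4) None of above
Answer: 3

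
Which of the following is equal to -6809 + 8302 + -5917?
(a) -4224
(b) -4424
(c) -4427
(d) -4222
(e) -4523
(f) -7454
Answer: b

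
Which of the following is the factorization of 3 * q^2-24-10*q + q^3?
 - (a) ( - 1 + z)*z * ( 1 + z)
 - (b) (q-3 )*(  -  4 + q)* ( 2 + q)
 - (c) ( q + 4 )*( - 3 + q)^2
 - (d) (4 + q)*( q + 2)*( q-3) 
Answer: d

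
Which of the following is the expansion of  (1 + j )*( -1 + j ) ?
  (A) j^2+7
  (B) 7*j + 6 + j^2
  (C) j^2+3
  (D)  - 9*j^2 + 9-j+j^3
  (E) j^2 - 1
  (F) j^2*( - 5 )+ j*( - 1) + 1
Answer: E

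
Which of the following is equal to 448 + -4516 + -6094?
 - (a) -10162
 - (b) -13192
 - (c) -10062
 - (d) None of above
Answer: a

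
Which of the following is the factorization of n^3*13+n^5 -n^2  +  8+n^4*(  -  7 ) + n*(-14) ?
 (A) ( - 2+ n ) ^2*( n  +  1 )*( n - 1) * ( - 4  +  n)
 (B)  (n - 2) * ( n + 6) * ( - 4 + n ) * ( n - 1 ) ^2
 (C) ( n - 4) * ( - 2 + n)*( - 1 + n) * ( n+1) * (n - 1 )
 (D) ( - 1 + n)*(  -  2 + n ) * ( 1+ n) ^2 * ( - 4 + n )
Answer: C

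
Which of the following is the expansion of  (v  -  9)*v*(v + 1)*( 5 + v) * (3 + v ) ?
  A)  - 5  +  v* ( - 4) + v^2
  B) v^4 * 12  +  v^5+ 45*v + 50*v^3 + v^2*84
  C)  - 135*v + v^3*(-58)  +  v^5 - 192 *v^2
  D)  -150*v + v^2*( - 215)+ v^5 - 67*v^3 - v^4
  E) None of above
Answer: C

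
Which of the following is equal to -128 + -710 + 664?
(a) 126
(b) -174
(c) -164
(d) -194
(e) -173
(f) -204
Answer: b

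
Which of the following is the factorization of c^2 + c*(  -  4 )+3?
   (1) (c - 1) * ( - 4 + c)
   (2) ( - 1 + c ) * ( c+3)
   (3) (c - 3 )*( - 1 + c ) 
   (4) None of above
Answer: 3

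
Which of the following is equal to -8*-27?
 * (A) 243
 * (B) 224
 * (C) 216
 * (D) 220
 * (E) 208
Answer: C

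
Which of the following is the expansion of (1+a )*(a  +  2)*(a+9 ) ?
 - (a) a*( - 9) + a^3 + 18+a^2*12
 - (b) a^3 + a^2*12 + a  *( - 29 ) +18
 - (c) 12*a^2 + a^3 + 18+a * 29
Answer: c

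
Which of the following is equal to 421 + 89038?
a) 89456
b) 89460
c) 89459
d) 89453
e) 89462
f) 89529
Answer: c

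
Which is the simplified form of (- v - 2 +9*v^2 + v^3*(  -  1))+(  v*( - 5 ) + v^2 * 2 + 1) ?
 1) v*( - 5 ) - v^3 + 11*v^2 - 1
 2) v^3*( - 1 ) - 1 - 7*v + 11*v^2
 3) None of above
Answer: 3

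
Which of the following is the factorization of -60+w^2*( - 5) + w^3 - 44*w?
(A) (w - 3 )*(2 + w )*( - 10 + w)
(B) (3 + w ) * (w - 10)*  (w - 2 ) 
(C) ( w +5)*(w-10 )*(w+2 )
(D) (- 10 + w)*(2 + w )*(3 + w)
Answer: D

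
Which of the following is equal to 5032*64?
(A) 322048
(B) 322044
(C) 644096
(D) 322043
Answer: A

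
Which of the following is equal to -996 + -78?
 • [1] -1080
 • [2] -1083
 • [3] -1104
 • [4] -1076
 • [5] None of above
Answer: 5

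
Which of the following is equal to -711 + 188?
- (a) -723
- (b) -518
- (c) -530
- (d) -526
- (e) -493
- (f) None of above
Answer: f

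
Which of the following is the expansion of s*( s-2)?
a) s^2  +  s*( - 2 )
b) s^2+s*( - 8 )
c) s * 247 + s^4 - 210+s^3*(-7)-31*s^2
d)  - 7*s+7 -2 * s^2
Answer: a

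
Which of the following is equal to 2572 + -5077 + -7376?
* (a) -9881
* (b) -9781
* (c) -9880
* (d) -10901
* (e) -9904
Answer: a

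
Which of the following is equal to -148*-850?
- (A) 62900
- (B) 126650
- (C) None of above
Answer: C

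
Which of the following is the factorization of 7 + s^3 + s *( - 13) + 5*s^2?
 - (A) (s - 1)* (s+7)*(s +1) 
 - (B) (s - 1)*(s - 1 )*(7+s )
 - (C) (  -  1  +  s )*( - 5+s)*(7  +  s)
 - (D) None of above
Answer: B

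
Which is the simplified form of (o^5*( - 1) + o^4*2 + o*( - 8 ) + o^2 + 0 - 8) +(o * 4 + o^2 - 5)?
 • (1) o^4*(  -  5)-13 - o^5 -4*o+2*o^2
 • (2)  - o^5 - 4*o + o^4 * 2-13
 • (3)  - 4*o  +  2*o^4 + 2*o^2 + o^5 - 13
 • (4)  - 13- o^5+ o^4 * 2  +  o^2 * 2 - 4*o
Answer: 4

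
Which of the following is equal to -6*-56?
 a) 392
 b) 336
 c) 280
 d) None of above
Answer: b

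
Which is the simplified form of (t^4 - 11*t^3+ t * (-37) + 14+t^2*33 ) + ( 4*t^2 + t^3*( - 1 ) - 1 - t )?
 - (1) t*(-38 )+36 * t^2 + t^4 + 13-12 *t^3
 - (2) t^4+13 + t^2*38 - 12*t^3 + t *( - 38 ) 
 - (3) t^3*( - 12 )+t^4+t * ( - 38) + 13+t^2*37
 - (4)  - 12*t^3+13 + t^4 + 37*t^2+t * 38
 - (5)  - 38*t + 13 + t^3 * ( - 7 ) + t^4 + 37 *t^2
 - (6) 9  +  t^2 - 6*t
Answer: 3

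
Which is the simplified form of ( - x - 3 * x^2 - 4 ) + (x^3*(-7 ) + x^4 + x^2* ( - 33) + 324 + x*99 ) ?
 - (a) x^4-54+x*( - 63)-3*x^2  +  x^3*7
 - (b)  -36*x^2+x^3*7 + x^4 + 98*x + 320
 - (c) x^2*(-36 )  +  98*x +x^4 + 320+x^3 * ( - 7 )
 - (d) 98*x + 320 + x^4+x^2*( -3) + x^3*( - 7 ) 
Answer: c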